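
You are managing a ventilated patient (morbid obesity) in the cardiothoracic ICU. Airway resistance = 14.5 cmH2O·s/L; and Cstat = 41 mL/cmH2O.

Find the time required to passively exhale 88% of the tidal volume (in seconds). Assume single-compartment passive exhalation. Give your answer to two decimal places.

1.26

τ = R × C = 14.5 × 41 mL/cmH2O = 14.5 × 0.041 L/cmH2O = 0.5945 s.
Exhaled fraction f = 1 − e^(−t/τ) → t = −τ·ln(1 − f) = −0.5945·ln(0.12) = 1.26 s.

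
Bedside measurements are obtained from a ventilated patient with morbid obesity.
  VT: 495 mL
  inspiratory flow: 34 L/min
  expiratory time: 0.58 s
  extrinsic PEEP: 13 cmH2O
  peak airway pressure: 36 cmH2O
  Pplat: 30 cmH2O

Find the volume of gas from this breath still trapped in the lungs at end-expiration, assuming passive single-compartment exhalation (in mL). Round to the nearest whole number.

Flow: 34 L/min ÷ 60 = 0.5667 L/s.
R = (PIP − Pplat)/V̇ = (36 − 30) / 0.5667 = 6.0/0.5667 = 10.588 cmH2O·s/L.
C = Vt/(Pplat − PEEP) = 495.0 / (30 − 13) = 495.0/17.0 = 29.118 mL/cmH2O.
τ = R × C = 10.588 × 0.02912 L/cmH2O = 0.3083 s.
Fraction remaining = e^(−Te/τ) = e^(−0.58/0.3083) = 0.1524.
Trapped volume = 495.0 × 0.1524 = 75.438 mL.

75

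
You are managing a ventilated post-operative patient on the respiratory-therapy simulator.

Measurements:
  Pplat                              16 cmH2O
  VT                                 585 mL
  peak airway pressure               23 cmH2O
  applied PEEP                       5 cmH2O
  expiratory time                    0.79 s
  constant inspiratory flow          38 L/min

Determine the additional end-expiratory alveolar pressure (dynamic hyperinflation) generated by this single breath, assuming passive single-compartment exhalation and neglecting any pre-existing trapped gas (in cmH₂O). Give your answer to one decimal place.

Flow: 38 L/min ÷ 60 = 0.6333 L/s.
R = (PIP − Pplat)/V̇ = (23 − 16) / 0.6333 = 7.0/0.6333 = 11.053 cmH2O·s/L.
C = Vt/(Pplat − PEEP) = 585.0 / (16 − 5) = 585.0/11.0 = 53.182 mL/cmH2O.
τ = R × C = 11.053 × 0.05318 L/cmH2O = 0.5878 s.
Fraction remaining = e^(−Te/τ) = e^(−0.79/0.5878) = 0.2608; trapped volume = 585.0 × 0.2608 = 152.57 mL.
Additional alveolar pressure from trapping ≈ V_trapped / C = 152.57 / 53.182 = 2.869 cmH2O.

2.9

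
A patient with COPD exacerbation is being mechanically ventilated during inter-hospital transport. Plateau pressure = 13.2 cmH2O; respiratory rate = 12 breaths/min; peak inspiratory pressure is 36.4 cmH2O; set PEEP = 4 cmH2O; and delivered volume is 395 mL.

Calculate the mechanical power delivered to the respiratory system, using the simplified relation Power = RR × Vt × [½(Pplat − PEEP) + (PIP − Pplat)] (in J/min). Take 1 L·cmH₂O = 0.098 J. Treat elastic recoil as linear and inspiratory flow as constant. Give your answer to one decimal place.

12.9

Per-breath work = Vt × [½(Pplat−PEEP) + (PIP−Pplat)] = 0.395 × [0.5×9.2 + 23.2] = 0.395 × 27.8 = 10.981 L·cmH2O.
Power = 12 × 10.981 = 131.77 L·cmH2O/min.
× 0.098 J/(L·cmH2O) → 12.913 J/min.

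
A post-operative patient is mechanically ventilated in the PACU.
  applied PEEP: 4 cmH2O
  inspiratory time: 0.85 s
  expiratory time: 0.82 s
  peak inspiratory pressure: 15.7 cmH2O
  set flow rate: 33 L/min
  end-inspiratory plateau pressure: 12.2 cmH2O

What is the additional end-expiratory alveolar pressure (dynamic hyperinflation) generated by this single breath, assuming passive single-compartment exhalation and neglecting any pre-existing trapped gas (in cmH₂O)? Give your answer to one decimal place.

Flow: 33 L/min ÷ 60 = 0.55 L/s.
Vt = flow × Ti = 0.55 L/s × 0.85 s × 1000 mL/L = 467.5 mL.
R = (PIP − Pplat)/V̇ = (15.7 − 12.2) / 0.55 = 3.5/0.55 = 6.364 cmH2O·s/L.
C = Vt/(Pplat − PEEP) = 467.5 / (12.2 − 4) = 467.5/8.2 = 57.012 mL/cmH2O.
τ = R × C = 6.364 × 0.05701 L/cmH2O = 0.3628 s.
Fraction remaining = e^(−Te/τ) = e^(−0.82/0.3628) = 0.1043; trapped volume = 467.5 × 0.1043 = 48.76 mL.
Additional alveolar pressure from trapping ≈ V_trapped / C = 48.76 / 57.012 = 0.8553 cmH2O.

0.9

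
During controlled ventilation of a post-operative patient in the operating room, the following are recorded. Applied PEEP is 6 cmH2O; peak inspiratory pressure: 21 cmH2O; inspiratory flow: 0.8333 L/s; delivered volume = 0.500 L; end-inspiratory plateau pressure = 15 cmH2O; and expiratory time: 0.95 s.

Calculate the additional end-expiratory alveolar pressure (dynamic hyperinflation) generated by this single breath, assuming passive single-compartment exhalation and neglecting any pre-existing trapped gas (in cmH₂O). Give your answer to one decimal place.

R = (PIP − Pplat)/V̇ = (21 − 15) / 0.8333 = 6.0/0.8333 = 7.2 cmH2O·s/L.
C = Vt/(Pplat − PEEP) = 500.0 / (15 − 6) = 500.0/9.0 = 55.556 mL/cmH2O.
τ = R × C = 7.2 × 0.05556 L/cmH2O = 0.4 s.
Fraction remaining = e^(−Te/τ) = e^(−0.95/0.4) = 0.09301; trapped volume = 500.0 × 0.09301 = 46.505 mL.
Additional alveolar pressure from trapping ≈ V_trapped / C = 46.505 / 55.556 = 0.8371 cmH2O.

0.8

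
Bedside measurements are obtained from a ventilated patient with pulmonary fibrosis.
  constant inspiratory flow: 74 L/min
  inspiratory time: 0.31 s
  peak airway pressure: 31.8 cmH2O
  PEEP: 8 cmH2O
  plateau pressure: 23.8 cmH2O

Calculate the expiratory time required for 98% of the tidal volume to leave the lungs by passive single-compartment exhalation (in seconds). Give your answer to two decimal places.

Flow: 74 L/min ÷ 60 = 1.2333 L/s.
Vt = flow × Ti = 1.2333 L/s × 0.31 s × 1000 mL/L = 382.32 mL.
R = (PIP − Pplat)/V̇ = (31.8 − 23.8) / 1.2333 = 8.0/1.2333 = 6.487 cmH2O·s/L.
C = Vt/(Pplat − PEEP) = 382.32 / (23.8 − 8) = 382.32/15.8 = 24.197 mL/cmH2O.
τ = R × C = 6.487 × 0.0242 L/cmH2O = 0.157 s.
t = −τ·ln(1 − 0.98) = −0.157·ln(0.02) = 0.6142 s.

0.61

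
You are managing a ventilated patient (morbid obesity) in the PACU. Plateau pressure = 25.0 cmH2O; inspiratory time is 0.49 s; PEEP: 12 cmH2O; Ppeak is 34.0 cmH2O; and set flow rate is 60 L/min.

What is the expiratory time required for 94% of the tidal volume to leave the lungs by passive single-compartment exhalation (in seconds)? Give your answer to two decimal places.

0.95

Flow: 60 L/min ÷ 60 = 1 L/s.
Vt = flow × Ti = 1 L/s × 0.49 s × 1000 mL/L = 490.0 mL.
R = (PIP − Pplat)/V̇ = (34.0 − 25.0) / 1 = 9.0/1 = 9.0 cmH2O·s/L.
C = Vt/(Pplat − PEEP) = 490.0 / (25.0 − 12) = 490.0/13.0 = 37.692 mL/cmH2O.
τ = R × C = 9.0 × 0.03769 L/cmH2O = 0.3392 s.
t = −τ·ln(1 − 0.94) = −0.3392·ln(0.06) = 0.9543 s.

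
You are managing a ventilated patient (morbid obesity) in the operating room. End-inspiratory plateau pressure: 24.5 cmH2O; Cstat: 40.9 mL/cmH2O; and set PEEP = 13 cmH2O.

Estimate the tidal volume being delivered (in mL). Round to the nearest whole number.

470

Vt = Cstat × (Pplat − PEEP) = 40.9 × (24.5 − 13) = 40.9 × 11.5 = 470.35 mL.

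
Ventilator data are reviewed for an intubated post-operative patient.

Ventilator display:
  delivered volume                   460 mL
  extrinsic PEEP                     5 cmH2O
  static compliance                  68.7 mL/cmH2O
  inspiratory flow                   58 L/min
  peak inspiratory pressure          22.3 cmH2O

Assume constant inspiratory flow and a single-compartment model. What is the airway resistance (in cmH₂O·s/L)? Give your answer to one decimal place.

11.0

Flow: 58 L/min ÷ 60 = 0.9667 L/s.
Equation of motion (constant flow): PIP = Vt/C + R·V̇ + PEEP.
R·V̇ = PIP − Vt/C − PEEP = 22.3 − 460/68.7 − 5 = 22.3 − 6.696 − 5 = 10.604 cmH2O.
R = 10.604 / 0.9667 = 10.969 cmH2O·s/L.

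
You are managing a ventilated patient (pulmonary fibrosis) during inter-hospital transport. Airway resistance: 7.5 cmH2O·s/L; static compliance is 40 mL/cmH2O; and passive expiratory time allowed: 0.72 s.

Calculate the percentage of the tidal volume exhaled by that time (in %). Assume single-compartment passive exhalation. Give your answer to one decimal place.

90.9

τ = R × C = 7.5 × 40 mL/cmH2O = 7.5 × 0.040 L/cmH2O = 0.3 s.
Passive exhalation: V(t)/V₀ = e^(−t/τ) = e^(−0.72/0.3) = 0.09072.
Fraction exhaled = 1 − 0.09072 = 0.9093 → 90.93%.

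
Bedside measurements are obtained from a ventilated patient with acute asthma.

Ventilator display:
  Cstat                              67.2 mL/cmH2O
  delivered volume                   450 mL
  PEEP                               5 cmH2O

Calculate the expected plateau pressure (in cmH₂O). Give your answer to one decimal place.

Pplat = PEEP + Vt / Cstat = 5 + 450 / 67.2 = 5 + 6.696 = 11.696 cmH2O.

11.7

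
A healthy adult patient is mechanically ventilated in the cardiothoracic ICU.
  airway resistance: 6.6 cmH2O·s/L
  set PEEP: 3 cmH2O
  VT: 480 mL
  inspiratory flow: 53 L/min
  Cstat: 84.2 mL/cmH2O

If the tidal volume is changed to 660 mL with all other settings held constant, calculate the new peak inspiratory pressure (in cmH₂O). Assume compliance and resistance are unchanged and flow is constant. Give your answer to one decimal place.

16.7

Flow: 53 L/min ÷ 60 = 0.8833 L/s.
PIP = Vt/C + R·V̇ + PEEP (constant-flow equation of motion).
Only the elastic term changes: ΔPIP = ΔVt / C = (660 − 480) / 84.2 = 2.138 cmH2O.
Original PIP = 480/84.2 + 6.6×0.8833 + 3 = 14.53 cmH2O; new PIP = 14.53 + (2.138) = 16.668 cmH2O.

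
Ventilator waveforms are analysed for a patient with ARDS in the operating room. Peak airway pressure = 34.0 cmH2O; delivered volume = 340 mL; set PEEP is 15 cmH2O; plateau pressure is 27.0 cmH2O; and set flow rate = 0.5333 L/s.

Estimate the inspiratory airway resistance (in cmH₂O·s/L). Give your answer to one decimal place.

13.1

Raw = (PIP − Pplat) / flow = (34.0 − 27.0) / 0.5333 = 7.0 / 0.5333 = 13.126 cmH2O·s/L.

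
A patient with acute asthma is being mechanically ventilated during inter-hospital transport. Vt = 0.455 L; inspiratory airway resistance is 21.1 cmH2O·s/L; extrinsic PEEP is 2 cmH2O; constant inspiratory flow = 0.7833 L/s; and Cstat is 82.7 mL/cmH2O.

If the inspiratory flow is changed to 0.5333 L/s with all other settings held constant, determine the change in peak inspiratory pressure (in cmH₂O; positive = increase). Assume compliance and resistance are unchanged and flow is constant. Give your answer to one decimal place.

PIP = Vt/C + R·V̇ + PEEP (constant-flow equation of motion).
Only the resistive term changes: ΔPIP = R × ΔV̇ = 21.1 × (0.5333 − 0.7833) = 21.1 × -0.25 = -5.275 cmH2O.

-5.3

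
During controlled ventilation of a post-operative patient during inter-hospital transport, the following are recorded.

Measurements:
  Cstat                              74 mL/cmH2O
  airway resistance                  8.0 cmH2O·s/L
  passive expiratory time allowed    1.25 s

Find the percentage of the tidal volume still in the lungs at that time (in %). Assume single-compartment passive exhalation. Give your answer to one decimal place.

12.1

τ = R × C = 8.0 × 74 mL/cmH2O = 8.0 × 0.074 L/cmH2O = 0.592 s.
Passive exhalation: V(t)/V₀ = e^(−t/τ) = e^(−1.25/0.592) = 0.1211.
Fraction remaining = 0.1211 → 12.11%.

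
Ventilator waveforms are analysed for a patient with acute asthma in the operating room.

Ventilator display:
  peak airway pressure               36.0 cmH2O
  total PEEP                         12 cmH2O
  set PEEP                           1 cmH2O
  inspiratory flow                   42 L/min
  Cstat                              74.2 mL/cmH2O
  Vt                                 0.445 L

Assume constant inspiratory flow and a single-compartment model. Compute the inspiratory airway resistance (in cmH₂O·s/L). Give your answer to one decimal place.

Flow: 42 L/min ÷ 60 = 0.7 L/s.
Total PEEP = 12 cmH2O (set 1 + intrinsic 11); this is the baseline alveolar pressure.
Equation of motion (constant flow): PIP = Vt/C + R·V̇ + PEEP.
R·V̇ = PIP − Vt/C − PEEP = 36.0 − 445/74.2 − 12 = 36.0 − 5.997 − 12 = 18.003 cmH2O.
R = 18.003 / 0.7 = 25.719 cmH2O·s/L.

25.7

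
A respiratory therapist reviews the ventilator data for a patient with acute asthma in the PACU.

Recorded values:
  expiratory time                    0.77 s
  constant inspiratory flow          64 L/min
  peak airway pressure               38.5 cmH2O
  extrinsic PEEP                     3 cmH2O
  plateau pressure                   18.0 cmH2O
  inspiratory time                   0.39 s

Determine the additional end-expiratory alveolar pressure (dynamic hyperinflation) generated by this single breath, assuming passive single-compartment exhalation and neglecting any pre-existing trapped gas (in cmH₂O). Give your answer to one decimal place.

3.5

Flow: 64 L/min ÷ 60 = 1.0667 L/s.
Vt = flow × Ti = 1.0667 L/s × 0.39 s × 1000 mL/L = 416.01 mL.
R = (PIP − Pplat)/V̇ = (38.5 − 18.0) / 1.0667 = 20.5/1.0667 = 19.218 cmH2O·s/L.
C = Vt/(Pplat − PEEP) = 416.01 / (18.0 − 3) = 416.01/15.0 = 27.734 mL/cmH2O.
τ = R × C = 19.218 × 0.02773 L/cmH2O = 0.5329 s.
Fraction remaining = e^(−Te/τ) = e^(−0.77/0.5329) = 0.2358; trapped volume = 416.01 × 0.2358 = 98.095 mL.
Additional alveolar pressure from trapping ≈ V_trapped / C = 98.095 / 27.734 = 3.537 cmH2O.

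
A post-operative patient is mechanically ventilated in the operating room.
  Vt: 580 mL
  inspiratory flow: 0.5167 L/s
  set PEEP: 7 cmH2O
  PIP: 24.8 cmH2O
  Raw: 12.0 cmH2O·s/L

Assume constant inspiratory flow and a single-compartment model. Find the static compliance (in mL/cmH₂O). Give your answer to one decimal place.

Equation of motion (constant flow): PIP = Vt/C + R·V̇ + PEEP.
Vt/C = PIP − R·V̇ − PEEP = 24.8 − 12.0×0.5167 − 7 = 24.8 − 6.2 − 7 = 11.6 cmH2O.
C = Vt / 11.6 = 580 / 11.6 = 50.0 mL/cmH2O.

50.0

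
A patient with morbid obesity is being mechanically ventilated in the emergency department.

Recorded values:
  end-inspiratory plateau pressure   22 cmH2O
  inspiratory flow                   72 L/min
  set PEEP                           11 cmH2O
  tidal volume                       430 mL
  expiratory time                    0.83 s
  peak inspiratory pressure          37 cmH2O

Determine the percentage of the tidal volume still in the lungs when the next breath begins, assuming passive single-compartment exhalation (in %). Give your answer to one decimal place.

18.3

Flow: 72 L/min ÷ 60 = 1.2 L/s.
R = (PIP − Pplat)/V̇ = (37 − 22) / 1.2 = 15.0/1.2 = 12.5 cmH2O·s/L.
C = Vt/(Pplat − PEEP) = 430.0 / (22 − 11) = 430.0/11.0 = 39.091 mL/cmH2O.
τ = R × C = 12.5 × 0.03909 L/cmH2O = 0.4886 s.
Fraction remaining at end-expiration = e^(−Te/τ) = e^(−0.83/0.4886) = 0.1829 → 18.29%.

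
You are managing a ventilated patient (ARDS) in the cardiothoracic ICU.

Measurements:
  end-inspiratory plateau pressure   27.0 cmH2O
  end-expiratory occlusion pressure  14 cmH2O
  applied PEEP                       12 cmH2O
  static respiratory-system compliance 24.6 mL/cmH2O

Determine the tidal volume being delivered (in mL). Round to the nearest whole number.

320

End-expiratory occlusion gives total PEEP = 14 cmH2O (intrinsic PEEP = 14 − 12 = 2). Use total PEEP for the elastic gradient.
Vt = Cstat × (Pplat − PEEPtotal) = 24.6 × (27.0 − 14) = 24.6 × 13.0 = 319.8 mL.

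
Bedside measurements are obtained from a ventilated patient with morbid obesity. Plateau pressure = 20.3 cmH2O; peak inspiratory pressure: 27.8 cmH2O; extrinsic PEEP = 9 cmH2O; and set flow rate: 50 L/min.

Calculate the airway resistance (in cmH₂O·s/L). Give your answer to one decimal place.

Flow: 50 L/min ÷ 60 = 0.8333 L/s.
Raw = (PIP − Pplat) / flow = (27.8 − 20.3) / 0.8333 = 7.5 / 0.8333 = 9.0 cmH2O·s/L.

9.0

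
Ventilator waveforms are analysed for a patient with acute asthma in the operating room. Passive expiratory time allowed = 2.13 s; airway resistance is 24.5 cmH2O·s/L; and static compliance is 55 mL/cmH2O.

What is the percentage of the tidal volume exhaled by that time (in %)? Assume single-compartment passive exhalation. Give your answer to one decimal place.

τ = R × C = 24.5 × 55 mL/cmH2O = 24.5 × 0.055 L/cmH2O = 1.348 s.
Passive exhalation: V(t)/V₀ = e^(−t/τ) = e^(−2.13/1.348) = 0.206.
Fraction exhaled = 1 − 0.206 = 0.794 → 79.4%.

79.4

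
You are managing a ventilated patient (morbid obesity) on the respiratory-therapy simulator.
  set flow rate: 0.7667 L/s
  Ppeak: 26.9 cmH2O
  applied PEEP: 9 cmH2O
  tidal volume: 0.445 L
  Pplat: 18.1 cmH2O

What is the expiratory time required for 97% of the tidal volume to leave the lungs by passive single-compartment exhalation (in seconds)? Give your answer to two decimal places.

R = (PIP − Pplat)/V̇ = (26.9 − 18.1) / 0.7667 = 8.8/0.7667 = 11.478 cmH2O·s/L.
C = Vt/(Pplat − PEEP) = 445.0 / (18.1 − 9) = 445.0/9.1 = 48.901 mL/cmH2O.
τ = R × C = 11.478 × 0.0489 L/cmH2O = 0.5613 s.
t = −τ·ln(1 − 0.97) = −0.5613·ln(0.03) = 1.968 s.

1.97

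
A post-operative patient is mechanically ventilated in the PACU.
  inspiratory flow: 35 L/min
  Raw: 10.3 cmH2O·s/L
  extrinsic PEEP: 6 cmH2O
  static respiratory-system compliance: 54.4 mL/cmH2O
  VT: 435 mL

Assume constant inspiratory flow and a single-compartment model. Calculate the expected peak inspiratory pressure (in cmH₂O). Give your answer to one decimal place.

Flow: 35 L/min ÷ 60 = 0.5833 L/s.
Equation of motion (constant flow): PIP = Vt/C + R·V̇ + PEEP.
PIP = 435/54.4 + 10.3×0.5833 + 6 = 7.996 + 6.008 + 6 = 20.004 cmH2O.

20.0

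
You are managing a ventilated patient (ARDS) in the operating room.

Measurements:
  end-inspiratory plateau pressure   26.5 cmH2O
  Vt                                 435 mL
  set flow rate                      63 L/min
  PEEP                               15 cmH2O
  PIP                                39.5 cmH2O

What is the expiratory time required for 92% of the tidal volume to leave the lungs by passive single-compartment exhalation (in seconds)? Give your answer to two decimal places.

1.18

Flow: 63 L/min ÷ 60 = 1.05 L/s.
R = (PIP − Pplat)/V̇ = (39.5 − 26.5) / 1.05 = 13.0/1.05 = 12.381 cmH2O·s/L.
C = Vt/(Pplat − PEEP) = 435.0 / (26.5 − 15) = 435.0/11.5 = 37.826 mL/cmH2O.
τ = R × C = 12.381 × 0.03783 L/cmH2O = 0.4684 s.
t = −τ·ln(1 − 0.92) = −0.4684·ln(0.08) = 1.183 s.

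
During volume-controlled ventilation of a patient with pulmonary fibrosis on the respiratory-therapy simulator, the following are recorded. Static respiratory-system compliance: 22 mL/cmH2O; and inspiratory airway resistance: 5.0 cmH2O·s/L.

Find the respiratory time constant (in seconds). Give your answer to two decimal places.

τ = R × C = 5.0 × 22 mL/cmH2O = 5.0 × 0.022 L/cmH2O = 0.11 s.

0.11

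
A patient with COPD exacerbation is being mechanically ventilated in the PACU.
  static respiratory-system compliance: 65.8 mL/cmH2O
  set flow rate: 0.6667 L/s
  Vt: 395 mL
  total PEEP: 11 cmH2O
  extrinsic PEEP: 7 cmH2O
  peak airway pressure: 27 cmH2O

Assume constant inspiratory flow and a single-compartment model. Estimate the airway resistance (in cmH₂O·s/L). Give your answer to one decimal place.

15.0

Total PEEP = 11 cmH2O (set 7 + intrinsic 4); this is the baseline alveolar pressure.
Equation of motion (constant flow): PIP = Vt/C + R·V̇ + PEEP.
R·V̇ = PIP − Vt/C − PEEP = 27 − 395/65.8 − 11 = 27 − 6.003 − 11 = 9.997 cmH2O.
R = 9.997 / 0.6667 = 14.995 cmH2O·s/L.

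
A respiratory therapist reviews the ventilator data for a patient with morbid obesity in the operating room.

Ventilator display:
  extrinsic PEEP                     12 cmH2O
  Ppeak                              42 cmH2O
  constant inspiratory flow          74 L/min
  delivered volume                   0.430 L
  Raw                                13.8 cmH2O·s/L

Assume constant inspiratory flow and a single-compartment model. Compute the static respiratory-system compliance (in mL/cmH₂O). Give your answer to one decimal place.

33.1

Flow: 74 L/min ÷ 60 = 1.2333 L/s.
Equation of motion (constant flow): PIP = Vt/C + R·V̇ + PEEP.
Vt/C = PIP − R·V̇ − PEEP = 42 − 13.8×1.2333 − 12 = 42 − 17.02 − 12 = 12.98 cmH2O.
C = Vt / 12.98 = 430 / 12.98 = 33.128 mL/cmH2O.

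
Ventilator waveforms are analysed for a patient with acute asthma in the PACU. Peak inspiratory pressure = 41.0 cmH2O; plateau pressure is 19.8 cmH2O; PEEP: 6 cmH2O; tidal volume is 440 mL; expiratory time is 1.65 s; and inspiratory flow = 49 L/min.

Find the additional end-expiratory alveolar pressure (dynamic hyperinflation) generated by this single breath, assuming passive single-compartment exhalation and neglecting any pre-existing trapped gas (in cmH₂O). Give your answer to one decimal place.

1.9

Flow: 49 L/min ÷ 60 = 0.8167 L/s.
R = (PIP − Pplat)/V̇ = (41.0 − 19.8) / 0.8167 = 21.2/0.8167 = 25.958 cmH2O·s/L.
C = Vt/(Pplat − PEEP) = 440.0 / (19.8 − 6) = 440.0/13.8 = 31.884 mL/cmH2O.
τ = R × C = 25.958 × 0.03188 L/cmH2O = 0.8275 s.
Fraction remaining = e^(−Te/τ) = e^(−1.65/0.8275) = 0.1362; trapped volume = 440.0 × 0.1362 = 59.928 mL.
Additional alveolar pressure from trapping ≈ V_trapped / C = 59.928 / 31.884 = 1.88 cmH2O.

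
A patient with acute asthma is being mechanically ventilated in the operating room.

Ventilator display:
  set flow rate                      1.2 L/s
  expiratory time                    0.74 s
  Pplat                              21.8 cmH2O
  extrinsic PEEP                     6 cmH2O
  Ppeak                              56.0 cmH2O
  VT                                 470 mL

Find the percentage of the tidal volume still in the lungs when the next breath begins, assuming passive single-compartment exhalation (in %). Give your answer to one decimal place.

41.8

R = (PIP − Pplat)/V̇ = (56.0 − 21.8) / 1.2 = 34.2/1.2 = 28.5 cmH2O·s/L.
C = Vt/(Pplat − PEEP) = 470.0 / (21.8 − 6) = 470.0/15.8 = 29.747 mL/cmH2O.
τ = R × C = 28.5 × 0.02975 L/cmH2O = 0.8479 s.
Fraction remaining at end-expiration = e^(−Te/τ) = e^(−0.74/0.8479) = 0.4178 → 41.78%.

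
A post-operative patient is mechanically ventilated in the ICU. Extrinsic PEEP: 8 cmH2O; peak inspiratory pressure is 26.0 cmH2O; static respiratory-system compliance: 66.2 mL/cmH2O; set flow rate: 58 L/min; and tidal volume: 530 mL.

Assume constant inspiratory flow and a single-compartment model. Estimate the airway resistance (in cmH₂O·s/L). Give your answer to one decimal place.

Flow: 58 L/min ÷ 60 = 0.9667 L/s.
Equation of motion (constant flow): PIP = Vt/C + R·V̇ + PEEP.
R·V̇ = PIP − Vt/C − PEEP = 26.0 − 530/66.2 − 8 = 26.0 − 8.006 − 8 = 9.994 cmH2O.
R = 9.994 / 0.9667 = 10.338 cmH2O·s/L.

10.3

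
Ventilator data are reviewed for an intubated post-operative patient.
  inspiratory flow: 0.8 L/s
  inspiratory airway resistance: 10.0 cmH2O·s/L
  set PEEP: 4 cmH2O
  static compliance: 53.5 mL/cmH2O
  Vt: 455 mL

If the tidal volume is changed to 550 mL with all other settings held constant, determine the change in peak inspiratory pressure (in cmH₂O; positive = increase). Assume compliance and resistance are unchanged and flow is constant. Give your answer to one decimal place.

1.8

PIP = Vt/C + R·V̇ + PEEP (constant-flow equation of motion).
Only the elastic term changes: ΔPIP = ΔVt / C = (550 − 455) / 53.5 = 1.776 cmH2O.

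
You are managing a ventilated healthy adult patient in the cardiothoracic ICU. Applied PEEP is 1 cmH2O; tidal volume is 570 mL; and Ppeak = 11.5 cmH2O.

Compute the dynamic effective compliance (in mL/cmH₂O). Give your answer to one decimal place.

54.3

Dynamic compliance = Vt / (PIP − PEEP) = 570 / (11.5 − 1) = 570 / 10.5 = 54.286 mL/cmH2O.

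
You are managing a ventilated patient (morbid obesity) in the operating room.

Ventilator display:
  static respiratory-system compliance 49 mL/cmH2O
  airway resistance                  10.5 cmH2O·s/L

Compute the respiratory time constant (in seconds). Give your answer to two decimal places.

0.51

τ = R × C = 10.5 × 49 mL/cmH2O = 10.5 × 0.049 L/cmH2O = 0.5145 s.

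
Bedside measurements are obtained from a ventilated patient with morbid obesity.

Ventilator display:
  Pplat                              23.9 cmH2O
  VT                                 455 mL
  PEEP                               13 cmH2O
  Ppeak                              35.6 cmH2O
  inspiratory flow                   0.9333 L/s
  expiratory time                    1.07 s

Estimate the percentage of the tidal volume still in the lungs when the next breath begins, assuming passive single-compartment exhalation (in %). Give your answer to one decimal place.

12.9

R = (PIP − Pplat)/V̇ = (35.6 − 23.9) / 0.9333 = 11.7/0.9333 = 12.536 cmH2O·s/L.
C = Vt/(Pplat − PEEP) = 455.0 / (23.9 − 13) = 455.0/10.9 = 41.743 mL/cmH2O.
τ = R × C = 12.536 × 0.04174 L/cmH2O = 0.5233 s.
Fraction remaining at end-expiration = e^(−Te/τ) = e^(−1.07/0.5233) = 0.1294 → 12.94%.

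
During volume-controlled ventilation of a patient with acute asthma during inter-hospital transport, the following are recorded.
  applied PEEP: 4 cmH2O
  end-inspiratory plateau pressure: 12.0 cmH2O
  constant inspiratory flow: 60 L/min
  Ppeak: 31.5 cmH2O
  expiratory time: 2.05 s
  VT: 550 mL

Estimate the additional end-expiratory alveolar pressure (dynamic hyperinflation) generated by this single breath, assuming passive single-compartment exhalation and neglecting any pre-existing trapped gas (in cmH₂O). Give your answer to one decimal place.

Flow: 60 L/min ÷ 60 = 1 L/s.
R = (PIP − Pplat)/V̇ = (31.5 − 12.0) / 1 = 19.5/1 = 19.5 cmH2O·s/L.
C = Vt/(Pplat − PEEP) = 550.0 / (12.0 − 4) = 550.0/8.0 = 68.75 mL/cmH2O.
τ = R × C = 19.5 × 0.06875 L/cmH2O = 1.341 s.
Fraction remaining = e^(−Te/τ) = e^(−2.05/1.341) = 0.2168; trapped volume = 550.0 × 0.2168 = 119.24 mL.
Additional alveolar pressure from trapping ≈ V_trapped / C = 119.24 / 68.75 = 1.734 cmH2O.

1.7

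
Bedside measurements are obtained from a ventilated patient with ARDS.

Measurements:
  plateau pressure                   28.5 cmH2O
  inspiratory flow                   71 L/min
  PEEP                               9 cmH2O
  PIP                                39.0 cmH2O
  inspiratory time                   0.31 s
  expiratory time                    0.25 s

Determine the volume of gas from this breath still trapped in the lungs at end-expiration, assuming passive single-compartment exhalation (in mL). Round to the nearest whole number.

82

Flow: 71 L/min ÷ 60 = 1.1833 L/s.
Vt = flow × Ti = 1.1833 L/s × 0.31 s × 1000 mL/L = 366.82 mL.
R = (PIP − Pplat)/V̇ = (39.0 − 28.5) / 1.1833 = 10.5/1.1833 = 8.873 cmH2O·s/L.
C = Vt/(Pplat − PEEP) = 366.82 / (28.5 − 9) = 366.82/19.5 = 18.811 mL/cmH2O.
τ = R × C = 8.873 × 0.01881 L/cmH2O = 0.1669 s.
Fraction remaining = e^(−Te/τ) = e^(−0.25/0.1669) = 0.2236.
Trapped volume = 366.82 × 0.2236 = 82.021 mL.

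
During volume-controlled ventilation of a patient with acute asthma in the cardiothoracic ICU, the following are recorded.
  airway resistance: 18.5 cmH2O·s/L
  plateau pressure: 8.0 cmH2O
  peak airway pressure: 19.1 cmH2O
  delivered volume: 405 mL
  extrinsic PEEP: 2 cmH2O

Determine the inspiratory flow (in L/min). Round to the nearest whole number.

36

flow = (PIP − Pplat) / Raw = (19.1 − 8.0) / 18.5 = 0.6 L/s × 60 = 36.0 L/min.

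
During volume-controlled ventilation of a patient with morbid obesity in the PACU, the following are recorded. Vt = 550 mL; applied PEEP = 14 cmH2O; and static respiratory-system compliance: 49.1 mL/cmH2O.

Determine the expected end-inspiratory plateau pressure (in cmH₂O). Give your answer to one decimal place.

25.2

Pplat = PEEP + Vt / Cstat = 14 + 550 / 49.1 = 14 + 11.202 = 25.202 cmH2O.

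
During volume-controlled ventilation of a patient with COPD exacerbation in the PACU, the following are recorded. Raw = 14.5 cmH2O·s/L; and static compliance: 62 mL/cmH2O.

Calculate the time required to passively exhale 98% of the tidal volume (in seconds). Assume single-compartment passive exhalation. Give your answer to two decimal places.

τ = R × C = 14.5 × 62 mL/cmH2O = 14.5 × 0.062 L/cmH2O = 0.899 s.
Exhaled fraction f = 1 − e^(−t/τ) → t = −τ·ln(1 − f) = −0.899·ln(0.02) = 3.517 s.

3.52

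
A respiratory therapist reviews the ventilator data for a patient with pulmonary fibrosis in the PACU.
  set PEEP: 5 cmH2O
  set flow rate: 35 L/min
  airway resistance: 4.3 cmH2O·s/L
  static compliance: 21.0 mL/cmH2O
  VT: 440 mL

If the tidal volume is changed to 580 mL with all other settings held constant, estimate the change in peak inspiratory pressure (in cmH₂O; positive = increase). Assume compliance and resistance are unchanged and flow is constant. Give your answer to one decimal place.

PIP = Vt/C + R·V̇ + PEEP (constant-flow equation of motion).
Only the elastic term changes: ΔPIP = ΔVt / C = (580 − 440) / 21.0 = 6.667 cmH2O.

6.7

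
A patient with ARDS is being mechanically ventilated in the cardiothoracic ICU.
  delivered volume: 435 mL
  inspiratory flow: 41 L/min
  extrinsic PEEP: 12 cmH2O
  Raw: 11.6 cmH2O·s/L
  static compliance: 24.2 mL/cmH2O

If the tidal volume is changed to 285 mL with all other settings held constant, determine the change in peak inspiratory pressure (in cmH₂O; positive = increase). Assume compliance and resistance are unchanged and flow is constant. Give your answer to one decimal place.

-6.2

PIP = Vt/C + R·V̇ + PEEP (constant-flow equation of motion).
Only the elastic term changes: ΔPIP = ΔVt / C = (285 − 435) / 24.2 = -6.198 cmH2O.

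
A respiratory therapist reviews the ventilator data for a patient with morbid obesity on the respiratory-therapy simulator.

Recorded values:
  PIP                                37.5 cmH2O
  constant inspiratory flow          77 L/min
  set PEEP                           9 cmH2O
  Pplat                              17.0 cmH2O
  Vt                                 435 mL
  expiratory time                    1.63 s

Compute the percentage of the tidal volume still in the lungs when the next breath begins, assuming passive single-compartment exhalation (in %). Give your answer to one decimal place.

15.3

Flow: 77 L/min ÷ 60 = 1.2833 L/s.
R = (PIP − Pplat)/V̇ = (37.5 − 17.0) / 1.2833 = 20.5/1.2833 = 15.974 cmH2O·s/L.
C = Vt/(Pplat − PEEP) = 435.0 / (17.0 − 9) = 435.0/8.0 = 54.375 mL/cmH2O.
τ = R × C = 15.974 × 0.05438 L/cmH2O = 0.8687 s.
Fraction remaining at end-expiration = e^(−Te/τ) = e^(−1.63/0.8687) = 0.1531 → 15.31%.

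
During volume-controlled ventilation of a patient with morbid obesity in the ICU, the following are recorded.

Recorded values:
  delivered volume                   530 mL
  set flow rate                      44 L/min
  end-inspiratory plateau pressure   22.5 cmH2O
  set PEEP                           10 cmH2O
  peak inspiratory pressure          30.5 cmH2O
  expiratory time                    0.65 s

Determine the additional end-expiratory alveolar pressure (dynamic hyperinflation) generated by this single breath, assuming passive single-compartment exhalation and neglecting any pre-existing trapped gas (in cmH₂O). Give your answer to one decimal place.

Flow: 44 L/min ÷ 60 = 0.7333 L/s.
R = (PIP − Pplat)/V̇ = (30.5 − 22.5) / 0.7333 = 8.0/0.7333 = 10.91 cmH2O·s/L.
C = Vt/(Pplat − PEEP) = 530.0 / (22.5 − 10) = 530.0/12.5 = 42.4 mL/cmH2O.
τ = R × C = 10.91 × 0.0424 L/cmH2O = 0.4626 s.
Fraction remaining = e^(−Te/τ) = e^(−0.65/0.4626) = 0.2453; trapped volume = 530.0 × 0.2453 = 130.01 mL.
Additional alveolar pressure from trapping ≈ V_trapped / C = 130.01 / 42.4 = 3.066 cmH2O.

3.1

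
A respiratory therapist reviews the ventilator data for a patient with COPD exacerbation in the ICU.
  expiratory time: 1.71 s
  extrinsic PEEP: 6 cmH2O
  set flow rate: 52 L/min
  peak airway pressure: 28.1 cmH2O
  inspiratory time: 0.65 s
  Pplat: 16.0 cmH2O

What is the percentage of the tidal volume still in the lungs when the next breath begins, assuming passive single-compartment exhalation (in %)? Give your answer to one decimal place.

Flow: 52 L/min ÷ 60 = 0.8667 L/s.
Vt = flow × Ti = 0.8667 L/s × 0.65 s × 1000 mL/L = 563.36 mL.
R = (PIP − Pplat)/V̇ = (28.1 − 16.0) / 0.8667 = 12.1/0.8667 = 13.961 cmH2O·s/L.
C = Vt/(Pplat − PEEP) = 563.36 / (16.0 − 6) = 563.36/10.0 = 56.336 mL/cmH2O.
τ = R × C = 13.961 × 0.05634 L/cmH2O = 0.7866 s.
Fraction remaining at end-expiration = e^(−Te/τ) = e^(−1.71/0.7866) = 0.1137 → 11.37%.

11.4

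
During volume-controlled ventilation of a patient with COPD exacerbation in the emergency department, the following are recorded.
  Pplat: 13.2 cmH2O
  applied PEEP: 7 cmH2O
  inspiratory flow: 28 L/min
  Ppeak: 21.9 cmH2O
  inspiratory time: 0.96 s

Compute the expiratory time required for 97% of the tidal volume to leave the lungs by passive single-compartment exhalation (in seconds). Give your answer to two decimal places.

Flow: 28 L/min ÷ 60 = 0.4667 L/s.
Vt = flow × Ti = 0.4667 L/s × 0.96 s × 1000 mL/L = 448.03 mL.
R = (PIP − Pplat)/V̇ = (21.9 − 13.2) / 0.4667 = 8.7/0.4667 = 18.642 cmH2O·s/L.
C = Vt/(Pplat − PEEP) = 448.03 / (13.2 − 7) = 448.03/6.2 = 72.263 mL/cmH2O.
τ = R × C = 18.642 × 0.07226 L/cmH2O = 1.347 s.
t = −τ·ln(1 − 0.97) = −1.347·ln(0.03) = 4.723 s.

4.72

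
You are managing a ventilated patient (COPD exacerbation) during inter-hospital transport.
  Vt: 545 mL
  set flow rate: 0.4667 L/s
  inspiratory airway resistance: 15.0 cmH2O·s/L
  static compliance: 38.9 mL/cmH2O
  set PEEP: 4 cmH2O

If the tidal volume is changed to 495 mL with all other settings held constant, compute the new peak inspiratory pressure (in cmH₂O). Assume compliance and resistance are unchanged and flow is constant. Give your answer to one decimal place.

PIP = Vt/C + R·V̇ + PEEP (constant-flow equation of motion).
Only the elastic term changes: ΔPIP = ΔVt / C = (495 − 545) / 38.9 = -1.285 cmH2O.
Original PIP = 545/38.9 + 15.0×0.4667 + 4 = 25.011 cmH2O; new PIP = 25.011 + (-1.285) = 23.726 cmH2O.

23.7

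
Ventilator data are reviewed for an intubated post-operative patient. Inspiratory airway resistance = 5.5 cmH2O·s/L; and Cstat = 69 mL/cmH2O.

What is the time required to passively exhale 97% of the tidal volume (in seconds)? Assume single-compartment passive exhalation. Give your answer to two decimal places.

1.33

τ = R × C = 5.5 × 69 mL/cmH2O = 5.5 × 0.069 L/cmH2O = 0.3795 s.
Exhaled fraction f = 1 − e^(−t/τ) → t = −τ·ln(1 − f) = −0.3795·ln(0.03) = 1.331 s.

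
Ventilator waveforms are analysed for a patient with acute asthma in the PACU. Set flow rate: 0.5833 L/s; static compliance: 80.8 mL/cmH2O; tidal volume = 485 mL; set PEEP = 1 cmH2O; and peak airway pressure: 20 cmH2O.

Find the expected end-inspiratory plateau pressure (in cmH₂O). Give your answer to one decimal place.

7.0

Pplat = PEEP + Vt / Cstat = 1 + 485 / 80.8 = 1 + 6.002 = 7.002 cmH2O.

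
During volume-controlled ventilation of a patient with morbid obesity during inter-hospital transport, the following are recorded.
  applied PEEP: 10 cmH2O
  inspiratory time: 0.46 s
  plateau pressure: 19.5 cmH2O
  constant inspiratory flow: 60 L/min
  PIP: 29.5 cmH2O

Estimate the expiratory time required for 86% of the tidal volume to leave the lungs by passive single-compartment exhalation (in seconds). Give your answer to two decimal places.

0.95

Flow: 60 L/min ÷ 60 = 1 L/s.
Vt = flow × Ti = 1 L/s × 0.46 s × 1000 mL/L = 460.0 mL.
R = (PIP − Pplat)/V̇ = (29.5 − 19.5) / 1 = 10.0/1 = 10.0 cmH2O·s/L.
C = Vt/(Pplat − PEEP) = 460.0 / (19.5 − 10) = 460.0/9.5 = 48.421 mL/cmH2O.
τ = R × C = 10.0 × 0.04842 L/cmH2O = 0.4842 s.
t = −τ·ln(1 − 0.86) = −0.4842·ln(0.14) = 0.952 s.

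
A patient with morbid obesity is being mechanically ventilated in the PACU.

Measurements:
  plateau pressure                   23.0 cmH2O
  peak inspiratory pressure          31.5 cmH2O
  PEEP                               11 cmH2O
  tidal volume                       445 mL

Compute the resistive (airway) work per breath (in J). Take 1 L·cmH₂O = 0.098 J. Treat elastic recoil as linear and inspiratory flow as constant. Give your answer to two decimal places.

0.37

With constant inspiratory flow the resistive pressure is constant at PIP − Pplat = 31.5 − 23.0 = 8.5 cmH2O, so resistive work = 8.5 × 0.445 = 3.783 L·cmH2O.
× 0.098 J/(L·cmH2O) → 0.3707 J.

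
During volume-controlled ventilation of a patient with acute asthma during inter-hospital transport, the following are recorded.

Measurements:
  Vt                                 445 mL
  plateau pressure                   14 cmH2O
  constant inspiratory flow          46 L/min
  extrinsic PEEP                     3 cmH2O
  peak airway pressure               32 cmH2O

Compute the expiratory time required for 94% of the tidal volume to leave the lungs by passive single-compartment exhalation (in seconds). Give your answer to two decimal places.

Flow: 46 L/min ÷ 60 = 0.7667 L/s.
R = (PIP − Pplat)/V̇ = (32 − 14) / 0.7667 = 18.0/0.7667 = 23.477 cmH2O·s/L.
C = Vt/(Pplat − PEEP) = 445.0 / (14 − 3) = 445.0/11.0 = 40.455 mL/cmH2O.
τ = R × C = 23.477 × 0.04046 L/cmH2O = 0.9499 s.
t = −τ·ln(1 − 0.94) = −0.9499·ln(0.06) = 2.672 s.

2.67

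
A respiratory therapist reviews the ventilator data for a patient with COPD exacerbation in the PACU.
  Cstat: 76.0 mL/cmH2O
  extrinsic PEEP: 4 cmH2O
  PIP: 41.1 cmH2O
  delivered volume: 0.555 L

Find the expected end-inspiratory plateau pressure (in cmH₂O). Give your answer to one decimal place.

11.3

Pplat = PEEP + Vt / Cstat = 4 + 555 / 76.0 = 4 + 7.303 = 11.303 cmH2O.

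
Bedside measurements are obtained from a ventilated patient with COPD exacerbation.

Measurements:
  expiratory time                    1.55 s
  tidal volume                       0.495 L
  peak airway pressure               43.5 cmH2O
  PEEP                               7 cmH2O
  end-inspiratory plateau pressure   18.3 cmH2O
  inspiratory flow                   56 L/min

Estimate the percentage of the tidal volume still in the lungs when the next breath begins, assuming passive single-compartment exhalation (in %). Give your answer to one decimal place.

Flow: 56 L/min ÷ 60 = 0.9333 L/s.
R = (PIP − Pplat)/V̇ = (43.5 − 18.3) / 0.9333 = 25.2/0.9333 = 27.001 cmH2O·s/L.
C = Vt/(Pplat − PEEP) = 495.0 / (18.3 − 7) = 495.0/11.3 = 43.805 mL/cmH2O.
τ = R × C = 27.001 × 0.04381 L/cmH2O = 1.183 s.
Fraction remaining at end-expiration = e^(−Te/τ) = e^(−1.55/1.183) = 0.2698 → 26.98%.

27.0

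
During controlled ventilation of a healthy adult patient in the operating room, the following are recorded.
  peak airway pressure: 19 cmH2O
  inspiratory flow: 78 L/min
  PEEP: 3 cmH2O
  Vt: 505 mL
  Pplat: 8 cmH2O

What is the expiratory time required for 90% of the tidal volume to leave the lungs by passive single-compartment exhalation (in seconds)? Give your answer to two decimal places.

1.97

Flow: 78 L/min ÷ 60 = 1.3 L/s.
R = (PIP − Pplat)/V̇ = (19 − 8) / 1.3 = 11.0/1.3 = 8.462 cmH2O·s/L.
C = Vt/(Pplat − PEEP) = 505.0 / (8 − 3) = 505.0/5.0 = 101.0 mL/cmH2O.
τ = R × C = 8.462 × 0.101 L/cmH2O = 0.8547 s.
t = −τ·ln(1 − 0.90) = −0.8547·ln(0.1) = 1.968 s.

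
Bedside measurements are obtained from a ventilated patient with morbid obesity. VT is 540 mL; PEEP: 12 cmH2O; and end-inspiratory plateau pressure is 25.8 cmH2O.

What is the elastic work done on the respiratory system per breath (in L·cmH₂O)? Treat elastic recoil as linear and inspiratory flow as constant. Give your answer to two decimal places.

3.73

Elastic work ≈ ½ × (Pplat − PEEP) × Vt = 0.5 × (25.8 − 12) × 0.540 L = 0.5 × 13.8 × 0.540 = 3.726 L·cmH2O.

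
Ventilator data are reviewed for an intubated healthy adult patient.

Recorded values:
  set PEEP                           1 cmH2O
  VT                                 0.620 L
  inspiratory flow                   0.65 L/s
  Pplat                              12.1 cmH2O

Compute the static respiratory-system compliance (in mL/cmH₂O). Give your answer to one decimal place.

Cstat = Vt / (Pplat − PEEP) = 620 / (12.1 − 1) = 620 / 11.1 = 55.856 mL/cmH2O.

55.9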